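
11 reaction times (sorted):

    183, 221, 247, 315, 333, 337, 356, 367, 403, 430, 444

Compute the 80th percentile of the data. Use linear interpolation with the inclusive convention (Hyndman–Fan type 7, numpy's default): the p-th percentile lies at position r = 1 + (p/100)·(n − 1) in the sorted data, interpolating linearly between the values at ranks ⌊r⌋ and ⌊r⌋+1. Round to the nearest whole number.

403

n = 11.
r = 1 + (80/100)·(11 − 1) = 1 + 8 = 9.
r is an integer, so P80 is the value at rank 9: 403.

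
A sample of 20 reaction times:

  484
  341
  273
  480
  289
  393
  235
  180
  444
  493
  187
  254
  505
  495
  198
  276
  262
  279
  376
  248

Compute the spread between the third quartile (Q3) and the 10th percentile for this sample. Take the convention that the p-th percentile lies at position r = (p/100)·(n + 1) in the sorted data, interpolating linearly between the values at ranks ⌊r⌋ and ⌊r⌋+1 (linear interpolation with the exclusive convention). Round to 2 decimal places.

Sorted: 180, 187, 198, 235, 248, 254, 262, 273, 276, 279, 289, 341, 376, 393, 444, 480, 484, 493, 495, 505.
n = 20.
P10: r = 2.1; ranks 2–3 are 187, 198; interpolating gives 188.1.
P75: r = 15.75; ranks 15–16 are 444, 480; interpolating gives 471.
Difference: 471 − 188.1 = 282.9.

282.90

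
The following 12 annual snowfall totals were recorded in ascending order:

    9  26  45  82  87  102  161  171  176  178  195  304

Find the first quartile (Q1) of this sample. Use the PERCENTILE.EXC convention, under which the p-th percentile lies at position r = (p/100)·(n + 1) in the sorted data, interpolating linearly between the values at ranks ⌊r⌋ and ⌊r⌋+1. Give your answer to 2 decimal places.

n = 12.
r = (25/100)·(12 + 1) = 3.25.
Rank 3 is 45 and rank 4 is 82.
Interpolate: 45 + 0.25·(82 − 45) = 45 + 0.25·37 = 54.25.

54.25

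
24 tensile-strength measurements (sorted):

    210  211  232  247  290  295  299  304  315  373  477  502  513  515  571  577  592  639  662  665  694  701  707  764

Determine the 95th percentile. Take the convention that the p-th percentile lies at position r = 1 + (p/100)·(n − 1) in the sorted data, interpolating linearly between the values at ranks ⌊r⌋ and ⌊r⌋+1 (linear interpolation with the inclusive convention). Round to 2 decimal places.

n = 24.
r = 1 + (95/100)·(24 − 1) = 1 + 21.85 = 22.85.
Rank 22 is 701 and rank 23 is 707.
Interpolate: 701 + 0.85·(707 − 701) = 701 + 0.85·6 = 706.1.

706.10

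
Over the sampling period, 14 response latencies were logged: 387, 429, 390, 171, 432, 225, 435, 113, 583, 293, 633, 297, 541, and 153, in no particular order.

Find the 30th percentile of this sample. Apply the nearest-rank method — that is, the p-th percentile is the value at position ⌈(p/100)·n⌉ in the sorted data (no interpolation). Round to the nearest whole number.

Sorted: 113, 153, 171, 225, 293, 297, 387, 390, 429, 432, 435, 541, 583, 633.
n = 14.
Position = ⌈30/100 · 14⌉ = ⌈4.2⌉ = 5.
The value at rank 5 is 293.

293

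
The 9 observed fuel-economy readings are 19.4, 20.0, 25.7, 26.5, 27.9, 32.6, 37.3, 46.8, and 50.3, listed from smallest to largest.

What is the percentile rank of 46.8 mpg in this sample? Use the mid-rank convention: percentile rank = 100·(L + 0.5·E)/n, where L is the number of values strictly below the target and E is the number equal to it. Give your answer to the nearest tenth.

83.3

Count below 46.8: L = 7; count equal: E = 1; n = 9.
Percentile rank = 100·(7 + 0.5·1)/9 = 100·7.5/9 = 83.33.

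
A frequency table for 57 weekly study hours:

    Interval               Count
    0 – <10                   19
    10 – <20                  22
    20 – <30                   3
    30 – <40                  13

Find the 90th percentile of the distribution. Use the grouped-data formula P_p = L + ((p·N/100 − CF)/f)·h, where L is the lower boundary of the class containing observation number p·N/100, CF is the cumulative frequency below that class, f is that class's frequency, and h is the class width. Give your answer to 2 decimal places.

N = 57; target position k = 90/100 · 57 = 51.3.
Cumulative frequencies: 19, 41, 44, 57.
Observation 51.3 falls in the class 30 – <40.
L = 30, CF = 44, f = 13, h = 10.
P90 = 30 + ((51.3 − 44)/13)·10 = 30 + 5.61538 = 35.6154.

35.62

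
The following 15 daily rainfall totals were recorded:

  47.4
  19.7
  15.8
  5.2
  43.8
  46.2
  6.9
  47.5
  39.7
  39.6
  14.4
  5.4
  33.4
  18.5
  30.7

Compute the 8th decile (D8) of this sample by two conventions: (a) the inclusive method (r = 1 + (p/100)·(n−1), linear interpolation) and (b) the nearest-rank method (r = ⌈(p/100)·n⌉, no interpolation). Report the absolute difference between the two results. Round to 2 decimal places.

Sorted: 5.2, 5.4, 6.9, 14.4, 15.8, 18.5, 19.7, 30.7, 33.4, 39.6, 39.7, 43.8, 46.2, 47.4, 47.5.
n = 15.
(a) r = 12.2; between ranks 12 (43.8) and 13 (46.2): 44.28.
(b) the nearest-rank method: rank 12 → 43.8.
|44.28 − 43.8| = 0.48.

0.48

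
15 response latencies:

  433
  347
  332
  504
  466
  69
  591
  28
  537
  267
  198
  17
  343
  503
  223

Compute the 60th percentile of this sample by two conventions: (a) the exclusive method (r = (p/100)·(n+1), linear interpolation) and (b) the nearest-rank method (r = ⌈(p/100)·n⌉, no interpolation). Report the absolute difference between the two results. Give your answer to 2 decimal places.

Sorted: 17, 28, 69, 198, 223, 267, 332, 343, 347, 433, 466, 503, 504, 537, 591.
n = 15.
(a) r = 9.6; between ranks 9 (347) and 10 (433): 398.6.
(b) the nearest-rank method: rank 9 → 347.
|398.6 − 347| = 51.6.

51.60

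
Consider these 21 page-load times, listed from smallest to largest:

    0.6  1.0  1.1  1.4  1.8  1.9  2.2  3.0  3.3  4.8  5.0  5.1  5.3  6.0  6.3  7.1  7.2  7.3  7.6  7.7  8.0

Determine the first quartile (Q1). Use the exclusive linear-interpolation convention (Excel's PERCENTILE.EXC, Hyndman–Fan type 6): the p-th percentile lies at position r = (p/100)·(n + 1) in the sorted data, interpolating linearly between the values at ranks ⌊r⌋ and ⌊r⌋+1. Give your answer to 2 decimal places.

1.85

n = 21.
r = (25/100)·(21 + 1) = 5.5.
Rank 5 is 1.8 and rank 6 is 1.9.
Interpolate: 1.8 + 0.5·(1.9 − 1.8) = 1.8 + 0.5·0.1 = 1.85.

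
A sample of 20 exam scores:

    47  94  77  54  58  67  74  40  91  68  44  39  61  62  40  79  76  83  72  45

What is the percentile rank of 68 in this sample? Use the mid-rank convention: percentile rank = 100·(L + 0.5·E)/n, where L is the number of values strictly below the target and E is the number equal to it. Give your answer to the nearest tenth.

57.5

Sorted: 39, 40, 40, 44, 45, 47, 54, 58, 61, 62, 67, 68, 72, 74, 76, 77, 79, 83, 91, 94.
Count below 68: L = 11; count equal: E = 1; n = 20.
Percentile rank = 100·(11 + 0.5·1)/20 = 100·11.5/20 = 57.5.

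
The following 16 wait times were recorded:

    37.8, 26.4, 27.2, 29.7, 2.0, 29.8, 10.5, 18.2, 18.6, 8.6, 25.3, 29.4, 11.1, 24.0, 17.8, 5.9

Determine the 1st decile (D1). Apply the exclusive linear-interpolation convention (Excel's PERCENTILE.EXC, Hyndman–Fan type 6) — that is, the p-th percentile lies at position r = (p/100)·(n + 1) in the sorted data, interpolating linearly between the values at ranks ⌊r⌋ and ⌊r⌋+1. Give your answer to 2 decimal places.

Sorted: 2.0, 5.9, 8.6, 10.5, 11.1, 17.8, 18.2, 18.6, 24.0, 25.3, 26.4, 27.2, 29.4, 29.7, 29.8, 37.8.
n = 16.
r = (10/100)·(16 + 1) = 1.7.
Rank 1 is 2.0 and rank 2 is 5.9.
Interpolate: 2.0 + 0.7·(5.9 − 2.0) = 2.0 + 0.7·3.9 = 4.73.

4.73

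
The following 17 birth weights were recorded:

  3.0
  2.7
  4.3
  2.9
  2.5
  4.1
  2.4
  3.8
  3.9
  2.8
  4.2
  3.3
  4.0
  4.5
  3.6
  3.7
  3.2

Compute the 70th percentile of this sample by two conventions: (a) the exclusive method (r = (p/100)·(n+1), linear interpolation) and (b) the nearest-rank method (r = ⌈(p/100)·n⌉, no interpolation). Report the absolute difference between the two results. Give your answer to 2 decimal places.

0.06

Sorted: 2.4, 2.5, 2.7, 2.8, 2.9, 3.0, 3.2, 3.3, 3.6, 3.7, 3.8, 3.9, 4.0, 4.1, 4.2, 4.3, 4.5.
n = 17.
(a) r = 12.6; between ranks 12 (3.9) and 13 (4.0): 3.96.
(b) the nearest-rank method: rank 12 → 3.9.
|3.96 − 3.9| = 0.06.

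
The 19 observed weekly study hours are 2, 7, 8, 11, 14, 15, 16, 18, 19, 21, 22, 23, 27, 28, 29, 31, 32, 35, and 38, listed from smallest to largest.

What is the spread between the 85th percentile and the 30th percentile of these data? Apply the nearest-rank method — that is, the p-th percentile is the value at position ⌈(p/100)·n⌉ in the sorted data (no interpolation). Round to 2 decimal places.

n = 19.
P30: rank ⌈30/100·19⌉ = 6 → 15.
P85: rank ⌈85/100·19⌉ = 17 → 32.
Difference: 32 − 15 = 17.

17.00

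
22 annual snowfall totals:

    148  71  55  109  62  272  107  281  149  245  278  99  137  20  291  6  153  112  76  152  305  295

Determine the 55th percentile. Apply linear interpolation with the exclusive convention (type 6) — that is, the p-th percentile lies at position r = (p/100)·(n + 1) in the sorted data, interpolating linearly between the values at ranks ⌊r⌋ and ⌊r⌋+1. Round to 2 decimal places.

Sorted: 6, 20, 55, 62, 71, 76, 99, 107, 109, 112, 137, 148, 149, 152, 153, 245, 272, 278, 281, 291, 295, 305.
n = 22.
r = (55/100)·(22 + 1) = 12.65.
Rank 12 is 148 and rank 13 is 149.
Interpolate: 148 + 0.65·(149 − 148) = 148 + 0.65·1 = 148.65.

148.65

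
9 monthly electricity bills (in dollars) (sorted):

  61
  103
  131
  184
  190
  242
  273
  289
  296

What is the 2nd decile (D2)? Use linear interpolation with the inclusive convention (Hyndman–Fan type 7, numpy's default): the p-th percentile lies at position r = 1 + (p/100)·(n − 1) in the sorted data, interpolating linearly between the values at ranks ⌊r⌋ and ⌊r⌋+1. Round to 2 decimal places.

n = 9.
r = 1 + (20/100)·(9 − 1) = 1 + 1.6 = 2.6.
Rank 2 is 103 and rank 3 is 131.
Interpolate: 103 + 0.6·(131 − 103) = 103 + 0.6·28 = 119.8.

119.80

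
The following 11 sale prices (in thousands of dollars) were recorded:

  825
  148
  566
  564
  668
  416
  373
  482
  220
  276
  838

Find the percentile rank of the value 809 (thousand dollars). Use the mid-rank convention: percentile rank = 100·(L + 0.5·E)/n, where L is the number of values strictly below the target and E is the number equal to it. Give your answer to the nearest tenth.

81.8

Sorted: 148, 220, 276, 373, 416, 482, 564, 566, 668, 825, 838.
Count below 809: L = 9; count equal: E = 0; n = 11.
Percentile rank = 100·(9 + 0.5·0)/11 = 100·9/11 = 81.82.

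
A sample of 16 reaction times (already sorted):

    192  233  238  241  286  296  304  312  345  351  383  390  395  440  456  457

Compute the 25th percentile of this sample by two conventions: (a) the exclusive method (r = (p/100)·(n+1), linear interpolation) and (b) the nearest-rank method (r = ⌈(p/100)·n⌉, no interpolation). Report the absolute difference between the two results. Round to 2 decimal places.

n = 16.
(a) r = 4.25; between ranks 4 (241) and 5 (286): 252.25.
(b) the nearest-rank method: rank 4 → 241.
|252.25 − 241| = 11.25.

11.25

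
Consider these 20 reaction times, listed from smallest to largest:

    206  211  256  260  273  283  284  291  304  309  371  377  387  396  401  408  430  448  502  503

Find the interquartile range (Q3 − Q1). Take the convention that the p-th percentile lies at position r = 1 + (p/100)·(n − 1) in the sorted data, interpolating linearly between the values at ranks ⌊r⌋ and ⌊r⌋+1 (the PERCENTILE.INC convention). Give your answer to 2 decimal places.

122.25

n = 20.
P25: r = 5.75; ranks 5–6 are 273, 283; interpolating gives 280.5.
P75: r = 15.25; ranks 15–16 are 401, 408; interpolating gives 402.75.
Difference: 402.75 − 280.5 = 122.25.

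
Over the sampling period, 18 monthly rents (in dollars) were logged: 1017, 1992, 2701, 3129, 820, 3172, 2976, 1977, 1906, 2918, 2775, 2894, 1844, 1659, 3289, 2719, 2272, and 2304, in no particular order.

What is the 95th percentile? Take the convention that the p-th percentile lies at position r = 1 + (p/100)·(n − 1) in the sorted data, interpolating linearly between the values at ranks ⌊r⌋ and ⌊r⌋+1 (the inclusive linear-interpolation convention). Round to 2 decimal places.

Sorted: 820, 1017, 1659, 1844, 1906, 1977, 1992, 2272, 2304, 2701, 2719, 2775, 2894, 2918, 2976, 3129, 3172, 3289.
n = 18.
r = 1 + (95/100)·(18 − 1) = 1 + 16.15 = 17.15.
Rank 17 is 3172 and rank 18 is 3289.
Interpolate: 3172 + 0.15·(3289 − 3172) = 3172 + 0.15·117 = 3189.55.

3189.55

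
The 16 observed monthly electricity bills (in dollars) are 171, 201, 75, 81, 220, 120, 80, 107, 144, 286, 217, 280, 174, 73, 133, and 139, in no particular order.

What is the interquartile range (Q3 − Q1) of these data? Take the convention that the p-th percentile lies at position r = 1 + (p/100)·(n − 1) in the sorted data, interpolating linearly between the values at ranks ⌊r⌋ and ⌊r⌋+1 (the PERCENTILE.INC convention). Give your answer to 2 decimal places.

104.50

Sorted: 73, 75, 80, 81, 107, 120, 133, 139, 144, 171, 174, 201, 217, 220, 280, 286.
n = 16.
P25: r = 4.75; ranks 4–5 are 81, 107; interpolating gives 100.5.
P75: r = 12.25; ranks 12–13 are 201, 217; interpolating gives 205.
Difference: 205 − 100.5 = 104.5.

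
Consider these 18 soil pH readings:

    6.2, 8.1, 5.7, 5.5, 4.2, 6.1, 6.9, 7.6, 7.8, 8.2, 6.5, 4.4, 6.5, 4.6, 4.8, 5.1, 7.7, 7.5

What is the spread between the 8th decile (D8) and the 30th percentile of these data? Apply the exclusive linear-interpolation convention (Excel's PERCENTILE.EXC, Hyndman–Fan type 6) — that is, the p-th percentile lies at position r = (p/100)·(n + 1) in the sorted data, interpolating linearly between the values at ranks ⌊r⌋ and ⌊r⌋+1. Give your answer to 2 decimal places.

2.34

Sorted: 4.2, 4.4, 4.6, 4.8, 5.1, 5.5, 5.7, 6.1, 6.2, 6.5, 6.5, 6.9, 7.5, 7.6, 7.7, 7.8, 8.1, 8.2.
n = 18.
P30: r = 5.7; ranks 5–6 are 5.1, 5.5; interpolating gives 5.38.
P80: r = 15.2; ranks 15–16 are 7.7, 7.8; interpolating gives 7.72.
Difference: 7.72 − 5.38 = 2.34.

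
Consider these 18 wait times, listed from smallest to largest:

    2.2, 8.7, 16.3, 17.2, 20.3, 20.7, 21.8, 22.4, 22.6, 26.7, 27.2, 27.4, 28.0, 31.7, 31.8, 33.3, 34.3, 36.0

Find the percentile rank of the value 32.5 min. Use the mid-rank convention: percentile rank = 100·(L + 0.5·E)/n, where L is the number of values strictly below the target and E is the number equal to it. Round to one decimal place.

Count below 32.5: L = 15; count equal: E = 0; n = 18.
Percentile rank = 100·(15 + 0.5·0)/18 = 100·15/18 = 83.33.

83.3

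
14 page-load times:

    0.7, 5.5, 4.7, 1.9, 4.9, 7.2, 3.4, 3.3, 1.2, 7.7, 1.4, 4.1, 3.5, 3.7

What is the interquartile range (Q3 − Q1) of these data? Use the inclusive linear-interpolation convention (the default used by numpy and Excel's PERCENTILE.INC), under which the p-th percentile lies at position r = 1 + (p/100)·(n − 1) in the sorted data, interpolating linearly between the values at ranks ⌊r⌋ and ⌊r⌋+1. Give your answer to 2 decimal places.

2.60

Sorted: 0.7, 1.2, 1.4, 1.9, 3.3, 3.4, 3.5, 3.7, 4.1, 4.7, 4.9, 5.5, 7.2, 7.7.
n = 14.
P25: r = 4.25; ranks 4–5 are 1.9, 3.3; interpolating gives 2.25.
P75: r = 10.75; ranks 10–11 are 4.7, 4.9; interpolating gives 4.85.
Difference: 4.85 − 2.25 = 2.6.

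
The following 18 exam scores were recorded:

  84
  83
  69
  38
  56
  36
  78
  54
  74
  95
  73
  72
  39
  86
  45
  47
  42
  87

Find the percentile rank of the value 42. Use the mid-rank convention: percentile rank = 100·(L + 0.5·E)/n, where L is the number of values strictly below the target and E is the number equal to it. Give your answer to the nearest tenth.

Sorted: 36, 38, 39, 42, 45, 47, 54, 56, 69, 72, 73, 74, 78, 83, 84, 86, 87, 95.
Count below 42: L = 3; count equal: E = 1; n = 18.
Percentile rank = 100·(3 + 0.5·1)/18 = 100·3.5/18 = 19.44.

19.4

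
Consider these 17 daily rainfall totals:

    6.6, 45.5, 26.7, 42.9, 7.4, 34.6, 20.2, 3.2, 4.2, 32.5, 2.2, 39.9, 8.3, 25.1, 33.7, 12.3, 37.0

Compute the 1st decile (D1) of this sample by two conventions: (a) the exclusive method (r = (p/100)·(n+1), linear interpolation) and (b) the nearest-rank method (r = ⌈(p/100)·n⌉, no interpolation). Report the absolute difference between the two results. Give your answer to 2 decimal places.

0.20

Sorted: 2.2, 3.2, 4.2, 6.6, 7.4, 8.3, 12.3, 20.2, 25.1, 26.7, 32.5, 33.7, 34.6, 37.0, 39.9, 42.9, 45.5.
n = 17.
(a) r = 1.8; between ranks 1 (2.2) and 2 (3.2): 3.
(b) the nearest-rank method: rank 2 → 3.2.
|3 − 3.2| = 0.2.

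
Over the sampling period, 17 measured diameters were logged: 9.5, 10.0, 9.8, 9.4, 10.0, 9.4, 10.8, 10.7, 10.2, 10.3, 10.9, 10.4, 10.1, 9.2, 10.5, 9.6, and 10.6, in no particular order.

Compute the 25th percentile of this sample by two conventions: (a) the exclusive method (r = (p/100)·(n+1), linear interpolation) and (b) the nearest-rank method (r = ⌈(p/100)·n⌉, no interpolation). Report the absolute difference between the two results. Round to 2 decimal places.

0.05

Sorted: 9.2, 9.4, 9.4, 9.5, 9.6, 9.8, 10.0, 10.0, 10.1, 10.2, 10.3, 10.4, 10.5, 10.6, 10.7, 10.8, 10.9.
n = 17.
(a) r = 4.5; between ranks 4 (9.5) and 5 (9.6): 9.55.
(b) the nearest-rank method: rank 5 → 9.6.
|9.55 − 9.6| = 0.05.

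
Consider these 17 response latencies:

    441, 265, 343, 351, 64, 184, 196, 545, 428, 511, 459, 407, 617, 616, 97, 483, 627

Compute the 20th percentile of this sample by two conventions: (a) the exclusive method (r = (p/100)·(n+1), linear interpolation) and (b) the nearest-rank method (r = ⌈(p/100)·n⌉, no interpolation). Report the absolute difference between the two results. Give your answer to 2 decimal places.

Sorted: 64, 97, 184, 196, 265, 343, 351, 407, 428, 441, 459, 483, 511, 545, 616, 617, 627.
n = 17.
(a) r = 3.6; between ranks 3 (184) and 4 (196): 191.2.
(b) the nearest-rank method: rank 4 → 196.
|191.2 − 196| = 4.8.

4.80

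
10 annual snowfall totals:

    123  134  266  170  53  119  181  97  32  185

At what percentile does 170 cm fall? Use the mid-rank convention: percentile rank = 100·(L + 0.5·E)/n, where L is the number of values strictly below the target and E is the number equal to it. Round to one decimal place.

65.0

Sorted: 32, 53, 97, 119, 123, 134, 170, 181, 185, 266.
Count below 170: L = 6; count equal: E = 1; n = 10.
Percentile rank = 100·(6 + 0.5·1)/10 = 100·6.5/10 = 65.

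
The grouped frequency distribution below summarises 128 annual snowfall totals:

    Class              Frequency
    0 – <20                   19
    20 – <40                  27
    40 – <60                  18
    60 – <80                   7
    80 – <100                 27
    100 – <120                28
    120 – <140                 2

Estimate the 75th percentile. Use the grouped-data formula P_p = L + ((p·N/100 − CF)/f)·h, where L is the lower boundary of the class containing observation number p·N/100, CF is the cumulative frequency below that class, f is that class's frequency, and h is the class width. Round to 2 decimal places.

N = 128; target position k = 75/100 · 128 = 96.
Cumulative frequencies: 19, 46, 64, 71, 98, 126, 128.
Observation 96 falls in the class 80 – <100.
L = 80, CF = 71, f = 27, h = 20.
P75 = 80 + ((96 − 71)/27)·20 = 80 + 18.5185 = 98.5185.

98.52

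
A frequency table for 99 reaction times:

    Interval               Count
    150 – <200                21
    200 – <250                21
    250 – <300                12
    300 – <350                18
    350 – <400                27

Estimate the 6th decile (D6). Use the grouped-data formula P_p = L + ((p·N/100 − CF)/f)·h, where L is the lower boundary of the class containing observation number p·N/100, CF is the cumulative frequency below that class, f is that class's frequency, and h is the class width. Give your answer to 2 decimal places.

315.00

N = 99; target position k = 60/100 · 99 = 59.4.
Cumulative frequencies: 21, 42, 54, 72, 99.
Observation 59.4 falls in the class 300 – <350.
L = 300, CF = 54, f = 18, h = 50.
P60 = 300 + ((59.4 − 54)/18)·50 = 300 + 15 = 315.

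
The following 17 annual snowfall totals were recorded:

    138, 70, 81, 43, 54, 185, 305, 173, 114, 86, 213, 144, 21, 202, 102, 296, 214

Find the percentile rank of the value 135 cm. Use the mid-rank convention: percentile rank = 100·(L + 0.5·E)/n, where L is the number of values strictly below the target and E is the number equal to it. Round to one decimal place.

Sorted: 21, 43, 54, 70, 81, 86, 102, 114, 138, 144, 173, 185, 202, 213, 214, 296, 305.
Count below 135: L = 8; count equal: E = 0; n = 17.
Percentile rank = 100·(8 + 0.5·0)/17 = 100·8/17 = 47.06.

47.1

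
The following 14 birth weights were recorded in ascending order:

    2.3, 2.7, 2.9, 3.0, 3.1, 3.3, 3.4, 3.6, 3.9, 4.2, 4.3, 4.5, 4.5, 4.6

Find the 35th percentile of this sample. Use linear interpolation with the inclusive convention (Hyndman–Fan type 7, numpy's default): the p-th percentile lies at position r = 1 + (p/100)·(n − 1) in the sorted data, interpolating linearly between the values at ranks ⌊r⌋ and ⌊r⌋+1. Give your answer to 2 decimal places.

n = 14.
r = 1 + (35/100)·(14 − 1) = 1 + 4.55 = 5.55.
Rank 5 is 3.1 and rank 6 is 3.3.
Interpolate: 3.1 + 0.55·(3.3 − 3.1) = 3.1 + 0.55·0.2 = 3.21.

3.21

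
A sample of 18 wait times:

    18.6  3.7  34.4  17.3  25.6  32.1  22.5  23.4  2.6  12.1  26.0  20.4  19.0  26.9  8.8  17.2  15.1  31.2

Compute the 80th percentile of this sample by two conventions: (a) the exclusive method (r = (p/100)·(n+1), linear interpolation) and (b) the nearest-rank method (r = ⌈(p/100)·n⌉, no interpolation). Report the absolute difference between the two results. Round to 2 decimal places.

Sorted: 2.6, 3.7, 8.8, 12.1, 15.1, 17.2, 17.3, 18.6, 19.0, 20.4, 22.5, 23.4, 25.6, 26.0, 26.9, 31.2, 32.1, 34.4.
n = 18.
(a) r = 15.2; between ranks 15 (26.9) and 16 (31.2): 27.76.
(b) the nearest-rank method: rank 15 → 26.9.
|27.76 − 26.9| = 0.86.

0.86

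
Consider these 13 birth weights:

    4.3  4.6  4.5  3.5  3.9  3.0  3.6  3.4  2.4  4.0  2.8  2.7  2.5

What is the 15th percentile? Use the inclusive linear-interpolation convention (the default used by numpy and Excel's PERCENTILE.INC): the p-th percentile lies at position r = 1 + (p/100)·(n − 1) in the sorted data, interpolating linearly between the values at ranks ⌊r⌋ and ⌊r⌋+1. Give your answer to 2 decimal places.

Sorted: 2.4, 2.5, 2.7, 2.8, 3.0, 3.4, 3.5, 3.6, 3.9, 4.0, 4.3, 4.5, 4.6.
n = 13.
r = 1 + (15/100)·(13 − 1) = 1 + 1.8 = 2.8.
Rank 2 is 2.5 and rank 3 is 2.7.
Interpolate: 2.5 + 0.8·(2.7 − 2.5) = 2.5 + 0.8·0.2 = 2.66.

2.66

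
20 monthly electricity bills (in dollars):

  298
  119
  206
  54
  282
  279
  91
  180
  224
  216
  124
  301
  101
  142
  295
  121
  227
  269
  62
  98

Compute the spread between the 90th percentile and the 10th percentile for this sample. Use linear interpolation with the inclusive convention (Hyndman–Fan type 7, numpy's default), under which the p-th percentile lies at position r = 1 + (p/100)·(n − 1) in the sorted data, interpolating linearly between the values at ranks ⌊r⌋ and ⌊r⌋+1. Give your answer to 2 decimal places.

207.20

Sorted: 54, 62, 91, 98, 101, 119, 121, 124, 142, 180, 206, 216, 224, 227, 269, 279, 282, 295, 298, 301.
n = 20.
P10: r = 2.9; ranks 2–3 are 62, 91; interpolating gives 88.1.
P90: r = 18.1; ranks 18–19 are 295, 298; interpolating gives 295.3.
Difference: 295.3 − 88.1 = 207.2.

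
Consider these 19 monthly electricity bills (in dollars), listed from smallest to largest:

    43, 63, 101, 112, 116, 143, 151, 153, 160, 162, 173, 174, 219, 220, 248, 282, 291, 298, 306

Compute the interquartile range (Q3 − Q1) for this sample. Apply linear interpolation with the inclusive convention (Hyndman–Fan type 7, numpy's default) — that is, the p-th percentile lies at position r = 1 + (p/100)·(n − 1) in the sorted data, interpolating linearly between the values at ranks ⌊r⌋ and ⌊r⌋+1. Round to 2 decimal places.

104.50

n = 19.
P25: r = 5.5; ranks 5–6 are 116, 143; interpolating gives 129.5.
P75: r = 14.5; ranks 14–15 are 220, 248; interpolating gives 234.
Difference: 234 − 129.5 = 104.5.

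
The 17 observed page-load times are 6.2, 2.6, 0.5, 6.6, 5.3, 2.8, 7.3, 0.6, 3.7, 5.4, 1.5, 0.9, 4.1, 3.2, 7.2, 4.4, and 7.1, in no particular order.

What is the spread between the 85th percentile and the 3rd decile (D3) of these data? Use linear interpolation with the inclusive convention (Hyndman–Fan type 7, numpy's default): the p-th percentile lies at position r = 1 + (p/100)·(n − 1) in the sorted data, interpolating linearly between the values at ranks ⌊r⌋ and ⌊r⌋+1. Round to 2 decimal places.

Sorted: 0.5, 0.6, 0.9, 1.5, 2.6, 2.8, 3.2, 3.7, 4.1, 4.4, 5.3, 5.4, 6.2, 6.6, 7.1, 7.2, 7.3.
n = 17.
P30: r = 5.8; ranks 5–6 are 2.6, 2.8; interpolating gives 2.76.
P85: r = 14.6; ranks 14–15 are 6.6, 7.1; interpolating gives 6.9.
Difference: 6.9 − 2.76 = 4.14.

4.14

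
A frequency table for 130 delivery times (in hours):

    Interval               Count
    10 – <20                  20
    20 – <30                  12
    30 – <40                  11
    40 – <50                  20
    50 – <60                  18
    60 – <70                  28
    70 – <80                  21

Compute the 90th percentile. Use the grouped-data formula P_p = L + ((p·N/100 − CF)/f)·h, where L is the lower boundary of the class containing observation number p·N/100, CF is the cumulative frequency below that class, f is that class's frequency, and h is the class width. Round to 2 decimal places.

N = 130; target position k = 90/100 · 130 = 117.
Cumulative frequencies: 20, 32, 43, 63, 81, 109, 130.
Observation 117 falls in the class 70 – <80.
L = 70, CF = 109, f = 21, h = 10.
P90 = 70 + ((117 − 109)/21)·10 = 70 + 3.80952 = 73.8095.

73.81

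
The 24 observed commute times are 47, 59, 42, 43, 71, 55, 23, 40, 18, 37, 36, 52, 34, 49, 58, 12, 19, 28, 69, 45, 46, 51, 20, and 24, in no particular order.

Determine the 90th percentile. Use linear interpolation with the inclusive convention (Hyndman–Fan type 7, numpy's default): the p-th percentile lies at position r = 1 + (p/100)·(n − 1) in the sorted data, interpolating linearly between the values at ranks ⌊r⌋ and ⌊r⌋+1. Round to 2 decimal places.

Sorted: 12, 18, 19, 20, 23, 24, 28, 34, 36, 37, 40, 42, 43, 45, 46, 47, 49, 51, 52, 55, 58, 59, 69, 71.
n = 24.
r = 1 + (90/100)·(24 − 1) = 1 + 20.7 = 21.7.
Rank 21 is 58 and rank 22 is 59.
Interpolate: 58 + 0.7·(59 − 58) = 58 + 0.7·1 = 58.7.

58.70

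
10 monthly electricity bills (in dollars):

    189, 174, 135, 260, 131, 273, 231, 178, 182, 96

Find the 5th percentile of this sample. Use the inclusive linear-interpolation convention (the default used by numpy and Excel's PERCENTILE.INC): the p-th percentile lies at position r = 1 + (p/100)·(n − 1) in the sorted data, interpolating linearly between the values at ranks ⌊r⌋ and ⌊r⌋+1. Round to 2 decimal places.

111.75

Sorted: 96, 131, 135, 174, 178, 182, 189, 231, 260, 273.
n = 10.
r = 1 + (5/100)·(10 − 1) = 1 + 0.45 = 1.45.
Rank 1 is 96 and rank 2 is 131.
Interpolate: 96 + 0.45·(131 − 96) = 96 + 0.45·35 = 111.75.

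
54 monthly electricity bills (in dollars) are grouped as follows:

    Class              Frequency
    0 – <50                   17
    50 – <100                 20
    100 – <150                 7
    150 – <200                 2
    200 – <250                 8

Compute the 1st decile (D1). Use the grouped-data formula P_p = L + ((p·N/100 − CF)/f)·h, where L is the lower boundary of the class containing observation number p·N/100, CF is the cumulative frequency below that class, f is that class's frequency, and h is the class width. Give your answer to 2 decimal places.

N = 54; target position k = 10/100 · 54 = 5.4.
Cumulative frequencies: 17, 37, 44, 46, 54.
Observation 5.4 falls in the class 0 – <50.
L = 0, CF = 0, f = 17, h = 50.
P10 = 0 + ((5.4 − 0)/17)·50 = 0 + 15.8824 = 15.8824.

15.88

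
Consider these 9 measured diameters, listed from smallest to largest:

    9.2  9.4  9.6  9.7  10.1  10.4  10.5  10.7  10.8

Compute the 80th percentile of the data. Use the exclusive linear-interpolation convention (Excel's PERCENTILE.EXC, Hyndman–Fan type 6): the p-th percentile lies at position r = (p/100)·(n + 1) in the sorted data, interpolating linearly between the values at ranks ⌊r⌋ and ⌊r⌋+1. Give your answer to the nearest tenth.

10.7

n = 9.
r = (80/100)·(9 + 1) = 8.
r is an integer, so P80 is the value at rank 8: 10.7.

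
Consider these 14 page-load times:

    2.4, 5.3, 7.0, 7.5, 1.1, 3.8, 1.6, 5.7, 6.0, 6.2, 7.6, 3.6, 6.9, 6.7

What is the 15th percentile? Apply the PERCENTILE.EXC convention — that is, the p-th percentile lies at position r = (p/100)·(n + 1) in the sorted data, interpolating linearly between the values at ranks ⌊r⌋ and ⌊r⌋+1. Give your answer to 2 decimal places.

Sorted: 1.1, 1.6, 2.4, 3.6, 3.8, 5.3, 5.7, 6.0, 6.2, 6.7, 6.9, 7.0, 7.5, 7.6.
n = 14.
r = (15/100)·(14 + 1) = 2.25.
Rank 2 is 1.6 and rank 3 is 2.4.
Interpolate: 1.6 + 0.25·(2.4 − 1.6) = 1.6 + 0.25·0.8 = 1.8.

1.80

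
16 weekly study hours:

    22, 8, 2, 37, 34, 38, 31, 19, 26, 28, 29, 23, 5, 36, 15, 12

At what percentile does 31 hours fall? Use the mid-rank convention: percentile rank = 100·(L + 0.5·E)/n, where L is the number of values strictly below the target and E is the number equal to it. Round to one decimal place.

Sorted: 2, 5, 8, 12, 15, 19, 22, 23, 26, 28, 29, 31, 34, 36, 37, 38.
Count below 31: L = 11; count equal: E = 1; n = 16.
Percentile rank = 100·(11 + 0.5·1)/16 = 100·11.5/16 = 71.88.

71.9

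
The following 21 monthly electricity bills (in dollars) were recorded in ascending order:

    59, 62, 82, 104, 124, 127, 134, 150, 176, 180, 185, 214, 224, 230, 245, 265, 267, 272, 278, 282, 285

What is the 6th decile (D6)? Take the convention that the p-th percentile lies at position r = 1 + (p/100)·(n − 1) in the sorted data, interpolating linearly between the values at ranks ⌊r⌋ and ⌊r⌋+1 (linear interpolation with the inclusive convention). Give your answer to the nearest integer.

224

n = 21.
r = 1 + (60/100)·(21 − 1) = 1 + 12 = 13.
r is an integer, so P60 is the value at rank 13: 224.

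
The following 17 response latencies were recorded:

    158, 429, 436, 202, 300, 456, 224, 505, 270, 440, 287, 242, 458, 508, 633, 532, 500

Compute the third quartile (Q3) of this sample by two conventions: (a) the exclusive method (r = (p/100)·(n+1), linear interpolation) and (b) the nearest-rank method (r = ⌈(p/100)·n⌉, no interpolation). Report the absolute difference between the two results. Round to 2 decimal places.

Sorted: 158, 202, 224, 242, 270, 287, 300, 429, 436, 440, 456, 458, 500, 505, 508, 532, 633.
n = 17.
(a) r = 13.5; between ranks 13 (500) and 14 (505): 502.5.
(b) the nearest-rank method: rank 13 → 500.
|502.5 − 500| = 2.5.

2.50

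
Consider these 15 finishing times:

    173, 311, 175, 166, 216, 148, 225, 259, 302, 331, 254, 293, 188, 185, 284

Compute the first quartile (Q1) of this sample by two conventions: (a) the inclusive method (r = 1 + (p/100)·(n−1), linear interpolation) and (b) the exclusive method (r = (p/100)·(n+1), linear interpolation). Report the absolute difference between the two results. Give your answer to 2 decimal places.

5.00

Sorted: 148, 166, 173, 175, 185, 188, 216, 225, 254, 259, 284, 293, 302, 311, 331.
n = 15.
(a) r = 4.5; between ranks 4 (175) and 5 (185): 180.
(b) r = 4 → value at rank 4 = 175.
|180 − 175| = 5.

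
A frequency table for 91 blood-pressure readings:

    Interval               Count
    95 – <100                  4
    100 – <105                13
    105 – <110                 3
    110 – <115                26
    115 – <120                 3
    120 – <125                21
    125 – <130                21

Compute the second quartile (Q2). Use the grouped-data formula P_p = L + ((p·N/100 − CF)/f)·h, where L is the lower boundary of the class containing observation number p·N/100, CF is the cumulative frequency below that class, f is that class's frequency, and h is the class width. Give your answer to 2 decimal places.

N = 91; target position k = 50/100 · 91 = 45.5.
Cumulative frequencies: 4, 17, 20, 46, 49, 70, 91.
Observation 45.5 falls in the class 110 – <115.
L = 110, CF = 20, f = 26, h = 5.
P50 = 110 + ((45.5 − 20)/26)·5 = 110 + 4.90385 = 114.904.

114.90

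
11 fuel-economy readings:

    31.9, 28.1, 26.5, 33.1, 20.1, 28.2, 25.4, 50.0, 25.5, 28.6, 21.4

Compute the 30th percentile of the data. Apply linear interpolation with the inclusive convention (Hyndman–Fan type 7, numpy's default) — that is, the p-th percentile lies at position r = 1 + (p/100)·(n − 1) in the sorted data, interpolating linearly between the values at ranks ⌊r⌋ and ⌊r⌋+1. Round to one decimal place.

25.5

Sorted: 20.1, 21.4, 25.4, 25.5, 26.5, 28.1, 28.2, 28.6, 31.9, 33.1, 50.0.
n = 11.
r = 1 + (30/100)·(11 − 1) = 1 + 3 = 4.
r is an integer, so P30 is the value at rank 4: 25.5.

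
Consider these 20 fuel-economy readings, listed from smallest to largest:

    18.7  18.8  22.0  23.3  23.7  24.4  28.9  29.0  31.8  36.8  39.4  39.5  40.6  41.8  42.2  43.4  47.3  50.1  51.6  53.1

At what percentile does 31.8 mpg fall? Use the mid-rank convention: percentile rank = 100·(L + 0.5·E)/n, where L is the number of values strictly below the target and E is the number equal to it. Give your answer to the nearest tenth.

Count below 31.8: L = 8; count equal: E = 1; n = 20.
Percentile rank = 100·(8 + 0.5·1)/20 = 100·8.5/20 = 42.5.

42.5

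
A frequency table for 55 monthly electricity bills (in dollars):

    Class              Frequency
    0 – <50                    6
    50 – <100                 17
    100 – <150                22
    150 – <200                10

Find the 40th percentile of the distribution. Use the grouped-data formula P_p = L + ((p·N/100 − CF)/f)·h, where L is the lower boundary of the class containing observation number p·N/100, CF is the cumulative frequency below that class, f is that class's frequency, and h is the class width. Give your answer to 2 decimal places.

97.06

N = 55; target position k = 40/100 · 55 = 22.
Cumulative frequencies: 6, 23, 45, 55.
Observation 22 falls in the class 50 – <100.
L = 50, CF = 6, f = 17, h = 50.
P40 = 50 + ((22 − 6)/17)·50 = 50 + 47.0588 = 97.0588.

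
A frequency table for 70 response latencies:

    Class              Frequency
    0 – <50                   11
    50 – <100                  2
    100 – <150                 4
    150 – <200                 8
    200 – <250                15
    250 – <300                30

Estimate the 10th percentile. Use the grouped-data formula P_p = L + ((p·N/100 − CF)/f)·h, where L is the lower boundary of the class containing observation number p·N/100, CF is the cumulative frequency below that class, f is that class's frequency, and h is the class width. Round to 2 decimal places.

N = 70; target position k = 10/100 · 70 = 7.
Cumulative frequencies: 11, 13, 17, 25, 40, 70.
Observation 7 falls in the class 0 – <50.
L = 0, CF = 0, f = 11, h = 50.
P10 = 0 + ((7 − 0)/11)·50 = 0 + 31.8182 = 31.8182.

31.82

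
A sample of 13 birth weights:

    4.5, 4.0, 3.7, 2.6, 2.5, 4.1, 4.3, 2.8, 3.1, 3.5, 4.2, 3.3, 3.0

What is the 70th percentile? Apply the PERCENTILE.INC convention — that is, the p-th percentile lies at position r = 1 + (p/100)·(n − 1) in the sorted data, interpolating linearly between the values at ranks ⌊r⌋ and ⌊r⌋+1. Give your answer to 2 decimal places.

Sorted: 2.5, 2.6, 2.8, 3.0, 3.1, 3.3, 3.5, 3.7, 4.0, 4.1, 4.2, 4.3, 4.5.
n = 13.
r = 1 + (70/100)·(13 − 1) = 1 + 8.4 = 9.4.
Rank 9 is 4.0 and rank 10 is 4.1.
Interpolate: 4.0 + 0.4·(4.1 − 4.0) = 4.0 + 0.4·0.1 = 4.04.

4.04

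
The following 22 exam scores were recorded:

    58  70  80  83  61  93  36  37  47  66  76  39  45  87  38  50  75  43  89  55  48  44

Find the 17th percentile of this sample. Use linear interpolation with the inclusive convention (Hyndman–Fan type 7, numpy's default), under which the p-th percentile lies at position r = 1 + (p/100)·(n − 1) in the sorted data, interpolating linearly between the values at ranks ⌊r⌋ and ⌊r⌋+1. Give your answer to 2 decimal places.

41.28

Sorted: 36, 37, 38, 39, 43, 44, 45, 47, 48, 50, 55, 58, 61, 66, 70, 75, 76, 80, 83, 87, 89, 93.
n = 22.
r = 1 + (17/100)·(22 − 1) = 1 + 3.57 = 4.57.
Rank 4 is 39 and rank 5 is 43.
Interpolate: 39 + 0.57·(43 − 39) = 39 + 0.57·4 = 41.28.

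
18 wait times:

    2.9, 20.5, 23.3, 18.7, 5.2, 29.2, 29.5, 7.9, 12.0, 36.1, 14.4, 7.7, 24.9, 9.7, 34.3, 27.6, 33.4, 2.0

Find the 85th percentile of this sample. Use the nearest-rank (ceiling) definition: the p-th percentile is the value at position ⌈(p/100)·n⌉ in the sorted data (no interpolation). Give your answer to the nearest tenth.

Sorted: 2.0, 2.9, 5.2, 7.7, 7.9, 9.7, 12.0, 14.4, 18.7, 20.5, 23.3, 24.9, 27.6, 29.2, 29.5, 33.4, 34.3, 36.1.
n = 18.
Position = ⌈85/100 · 18⌉ = ⌈15.3⌉ = 16.
The value at rank 16 is 33.4.

33.4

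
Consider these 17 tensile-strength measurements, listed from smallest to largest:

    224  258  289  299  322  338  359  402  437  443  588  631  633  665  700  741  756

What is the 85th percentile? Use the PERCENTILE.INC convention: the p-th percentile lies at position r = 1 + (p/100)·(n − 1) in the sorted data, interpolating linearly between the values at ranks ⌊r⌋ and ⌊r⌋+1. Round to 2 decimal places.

n = 17.
r = 1 + (85/100)·(17 − 1) = 1 + 13.6 = 14.6.
Rank 14 is 665 and rank 15 is 700.
Interpolate: 665 + 0.6·(700 − 665) = 665 + 0.6·35 = 686.

686.00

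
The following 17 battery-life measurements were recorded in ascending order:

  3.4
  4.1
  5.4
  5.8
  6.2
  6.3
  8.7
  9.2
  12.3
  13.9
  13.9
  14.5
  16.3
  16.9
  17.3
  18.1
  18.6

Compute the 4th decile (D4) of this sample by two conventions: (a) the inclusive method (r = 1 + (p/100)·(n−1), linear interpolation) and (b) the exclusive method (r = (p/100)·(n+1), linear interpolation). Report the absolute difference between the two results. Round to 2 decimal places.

n = 17.
(a) r = 7.4; between ranks 7 (8.7) and 8 (9.2): 8.9.
(b) r = 7.2; between ranks 7 (8.7) and 8 (9.2): 8.8.
|8.9 − 8.8| = 0.1.

0.10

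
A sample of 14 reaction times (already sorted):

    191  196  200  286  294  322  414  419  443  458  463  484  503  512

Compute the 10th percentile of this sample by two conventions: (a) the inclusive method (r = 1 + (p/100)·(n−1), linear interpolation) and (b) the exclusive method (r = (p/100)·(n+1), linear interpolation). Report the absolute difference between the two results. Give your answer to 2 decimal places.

n = 14.
(a) r = 2.3; between ranks 2 (196) and 3 (200): 197.2.
(b) r = 1.5; between ranks 1 (191) and 2 (196): 193.5.
|197.2 − 193.5| = 3.7.

3.70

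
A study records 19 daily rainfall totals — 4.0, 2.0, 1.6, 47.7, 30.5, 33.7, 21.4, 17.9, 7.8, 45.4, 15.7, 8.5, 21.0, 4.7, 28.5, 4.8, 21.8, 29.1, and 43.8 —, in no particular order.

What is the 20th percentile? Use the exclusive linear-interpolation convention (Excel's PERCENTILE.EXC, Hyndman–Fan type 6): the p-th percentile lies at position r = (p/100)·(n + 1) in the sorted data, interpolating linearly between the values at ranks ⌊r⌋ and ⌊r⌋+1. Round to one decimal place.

4.7

Sorted: 1.6, 2.0, 4.0, 4.7, 4.8, 7.8, 8.5, 15.7, 17.9, 21.0, 21.4, 21.8, 28.5, 29.1, 30.5, 33.7, 43.8, 45.4, 47.7.
n = 19.
r = (20/100)·(19 + 1) = 4.
r is an integer, so P20 is the value at rank 4: 4.7.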